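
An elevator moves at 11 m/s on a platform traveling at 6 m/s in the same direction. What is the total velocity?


Given: object velocity = 11 m/s, platform velocity = 6 m/s (same direction)
Using classical velocity addition: v_total = v_object + v_platform
v_total = 11 + 6
v_total = 17 m/s

17 m/s


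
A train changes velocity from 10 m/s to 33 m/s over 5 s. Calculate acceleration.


Given: initial velocity v0 = 10 m/s, final velocity v = 33 m/s, time t = 5 s
Using a = (v - v0) / t
a = (33 - 10) / 5
a = 23 / 5
a = 23/5 m/s^2

23/5 m/s^2


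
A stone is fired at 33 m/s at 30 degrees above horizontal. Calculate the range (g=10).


Given: v0 = 33 m/s, theta = 30 deg, g = 10 m/s^2
sin(2*30) = sin(60) = sqrt(3)/2
Using R = v0^2 * sin(2*theta) / g
R = 33^2 * (sqrt(3)/2) / 10
R = 1089 * sqrt(3) / 20
R = 1089/20*sqrt(3) m

1089/20*sqrt(3) m


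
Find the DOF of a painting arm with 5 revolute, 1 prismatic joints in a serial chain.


Given: serial robot with 5 revolute, 1 prismatic joints
DOF contribution per joint type: revolute=1, prismatic=1, spherical=3, fixed=0
DOF = 5*1 + 1*1
DOF = 6

6


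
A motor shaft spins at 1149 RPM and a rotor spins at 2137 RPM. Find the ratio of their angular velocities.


Given: RPM_A = 1149, RPM_B = 2137
omega = 2*pi*RPM/60, so omega_A/omega_B = RPM_A / RPM_B
omega_A/omega_B = 1149 / 2137
omega_A/omega_B = 1149/2137

1149/2137


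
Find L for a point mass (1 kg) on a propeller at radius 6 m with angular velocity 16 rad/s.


Given: m = 1 kg, r = 6 m, omega = 16 rad/s
For a point mass: I = m*r^2
I = 1*6^2 = 1*36 = 36
L = I*omega = 36*16
L = 576 kg*m^2/s

576 kg*m^2/s


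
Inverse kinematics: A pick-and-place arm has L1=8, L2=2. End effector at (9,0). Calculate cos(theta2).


Given: L1 = 8, L2 = 2, target (x, y) = (9, 0)
Using cos(theta2) = (x^2 + y^2 - L1^2 - L2^2) / (2*L1*L2)
x^2 + y^2 = 9^2 + 0 = 81
L1^2 + L2^2 = 64 + 4 = 68
Numerator = 81 - 68 = 13
Denominator = 2*8*2 = 32
cos(theta2) = 13/32 = 13/32

13/32


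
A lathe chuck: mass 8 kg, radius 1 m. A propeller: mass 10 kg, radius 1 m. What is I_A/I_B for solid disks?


Given: M1=8 kg, R1=1 m, M2=10 kg, R2=1 m
For a disk: I = (1/2)*M*R^2, so I_A/I_B = (M1*R1^2)/(M2*R2^2)
M1*R1^2 = 8*1 = 8
M2*R2^2 = 10*1 = 10
I_A/I_B = 8/10 = 4/5

4/5


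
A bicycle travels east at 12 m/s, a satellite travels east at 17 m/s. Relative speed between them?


Given: v_A = 12 m/s east, v_B = 17 m/s east
Both move in the same direction; relative speed = |v_A - v_B|
|12 - 17| = |-5|
= 5 m/s

5 m/s


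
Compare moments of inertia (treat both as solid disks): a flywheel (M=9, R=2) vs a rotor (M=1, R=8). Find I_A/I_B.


Given: M1=9 kg, R1=2 m, M2=1 kg, R2=8 m
For a disk: I = (1/2)*M*R^2, so I_A/I_B = (M1*R1^2)/(M2*R2^2)
M1*R1^2 = 9*4 = 36
M2*R2^2 = 1*64 = 64
I_A/I_B = 36/64 = 9/16

9/16


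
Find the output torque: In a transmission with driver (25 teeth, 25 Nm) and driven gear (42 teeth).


Given: N1 = 25, N2 = 42, T1 = 25 Nm
Using T2/T1 = N2/N1
T2 = T1 * N2 / N1
T2 = 25 * 42 / 25
T2 = 1050 / 25
T2 = 42 Nm

42 Nm


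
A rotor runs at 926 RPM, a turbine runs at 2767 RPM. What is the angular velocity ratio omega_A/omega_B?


Given: RPM_A = 926, RPM_B = 2767
omega = 2*pi*RPM/60, so omega_A/omega_B = RPM_A / RPM_B
omega_A/omega_B = 926 / 2767
omega_A/omega_B = 926/2767

926/2767


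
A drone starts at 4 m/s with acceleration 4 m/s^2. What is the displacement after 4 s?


Given: v0 = 4 m/s, a = 4 m/s^2, t = 4 s
Using s = v0*t + (1/2)*a*t^2
s = 4*4 + (1/2)*4*4^2
s = 16 + (1/2)*64
s = 16 + 32
s = 48

48 m


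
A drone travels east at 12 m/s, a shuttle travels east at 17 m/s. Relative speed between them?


Given: v_A = 12 m/s east, v_B = 17 m/s east
Both move in the same direction; relative speed = |v_A - v_B|
|12 - 17| = |-5|
= 5 m/s

5 m/s


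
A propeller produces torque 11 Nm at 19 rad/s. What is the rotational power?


Given: tau = 11 Nm, omega = 19 rad/s
Using P = tau * omega
P = 11 * 19
P = 209 W

209 W


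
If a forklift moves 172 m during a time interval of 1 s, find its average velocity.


Given: distance d = 172 m, time t = 1 s
Using v = d / t
v = 172 / 1
v = 172 m/s

172 m/s


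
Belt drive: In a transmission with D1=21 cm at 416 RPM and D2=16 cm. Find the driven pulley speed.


Given: D1 = 21 cm, w1 = 416 RPM, D2 = 16 cm
Using D1*w1 = D2*w2
w2 = D1*w1 / D2
w2 = 21*416 / 16
w2 = 8736 / 16
w2 = 546 RPM

546 RPM


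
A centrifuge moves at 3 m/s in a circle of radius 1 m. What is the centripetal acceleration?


Given: v = 3 m/s, r = 1 m
Using a_c = v^2 / r
a_c = 3^2 / 1
a_c = 9 / 1
a_c = 9 m/s^2

9 m/s^2


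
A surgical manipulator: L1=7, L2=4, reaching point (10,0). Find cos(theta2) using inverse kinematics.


Given: L1 = 7, L2 = 4, target (x, y) = (10, 0)
Using cos(theta2) = (x^2 + y^2 - L1^2 - L2^2) / (2*L1*L2)
x^2 + y^2 = 10^2 + 0 = 100
L1^2 + L2^2 = 49 + 16 = 65
Numerator = 100 - 65 = 35
Denominator = 2*7*4 = 56
cos(theta2) = 35/56 = 5/8

5/8


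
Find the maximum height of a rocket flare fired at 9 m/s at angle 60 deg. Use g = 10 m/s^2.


Given: v0 = 9 m/s, theta = 60 deg, g = 10 m/s^2
sin^2(60) = 3/4
Using H = v0^2 * sin^2(theta) / (2*g)
H = 9^2 * 3/4 / (2*10)
H = 81 * 3/4 / 20
H = 243/4 / 20
H = 243/80 m

243/80 m


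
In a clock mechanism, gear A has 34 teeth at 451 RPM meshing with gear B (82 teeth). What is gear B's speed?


Given: N1 = 34 teeth, w1 = 451 RPM, N2 = 82 teeth
Using N1*w1 = N2*w2
w2 = N1*w1 / N2
w2 = 34*451 / 82
w2 = 15334 / 82
w2 = 187 RPM

187 RPM


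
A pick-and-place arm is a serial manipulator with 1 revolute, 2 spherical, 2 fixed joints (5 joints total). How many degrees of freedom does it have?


Given: serial robot with 1 revolute, 2 spherical, 2 fixed joints
DOF contribution per joint type: revolute=1, prismatic=1, spherical=3, fixed=0
DOF = 1*1 + 2*3 + 2*0
DOF = 7

7


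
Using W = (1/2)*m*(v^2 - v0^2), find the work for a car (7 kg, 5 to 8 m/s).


Given: m = 7 kg, v0 = 5 m/s, v = 8 m/s
Using W = (1/2)*m*(v^2 - v0^2)
v^2 = 8^2 = 64
v0^2 = 5^2 = 25
v^2 - v0^2 = 64 - 25 = 39
W = (1/2)*7*39 = 273/2 J

273/2 J


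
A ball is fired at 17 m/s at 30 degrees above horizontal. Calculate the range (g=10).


Given: v0 = 17 m/s, theta = 30 deg, g = 10 m/s^2
sin(2*30) = sin(60) = sqrt(3)/2
Using R = v0^2 * sin(2*theta) / g
R = 17^2 * (sqrt(3)/2) / 10
R = 289 * sqrt(3) / 20
R = 289/20*sqrt(3) m

289/20*sqrt(3) m


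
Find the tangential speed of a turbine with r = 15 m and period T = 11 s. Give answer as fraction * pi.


Given: radius r = 15 m, period T = 11 s
Using v = 2*pi*r / T
v = 2*pi*15 / 11
v = 30*pi / 11
v = 30/11*pi m/s

30/11*pi m/s


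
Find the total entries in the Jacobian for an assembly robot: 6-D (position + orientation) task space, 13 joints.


Given: task space dimension = 6, joints = 13
Jacobian is a 6 x 13 matrix
Total entries = rows * columns
Total = 6 * 13
Total = 78

78


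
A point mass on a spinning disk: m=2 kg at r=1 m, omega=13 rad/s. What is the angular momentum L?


Given: m = 2 kg, r = 1 m, omega = 13 rad/s
For a point mass: I = m*r^2
I = 2*1^2 = 2*1 = 2
L = I*omega = 2*13
L = 26 kg*m^2/s

26 kg*m^2/s


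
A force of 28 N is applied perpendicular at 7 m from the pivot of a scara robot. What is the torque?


Given: F = 28 N, r = 7 m, angle = 90 deg (perpendicular)
Using tau = F * r * sin(90)
sin(90) = 1
tau = 28 * 7 * 1
tau = 196 Nm

196 Nm


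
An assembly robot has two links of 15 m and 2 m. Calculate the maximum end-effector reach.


Given: L1 = 15 m, L2 = 2 m
For a 2-link planar arm, max reach = L1 + L2 (fully extended)
Max reach = 15 + 2
Max reach = 17 m

17 m


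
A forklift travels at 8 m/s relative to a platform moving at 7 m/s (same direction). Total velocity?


Given: object velocity = 8 m/s, platform velocity = 7 m/s (same direction)
Using classical velocity addition: v_total = v_object + v_platform
v_total = 8 + 7
v_total = 15 m/s

15 m/s


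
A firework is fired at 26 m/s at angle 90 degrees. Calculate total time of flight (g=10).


Given: v0 = 26 m/s, theta = 90 deg, g = 10 m/s^2
sin(90) = 1
Using T = 2*v0*sin(theta) / g
T = 2*26*1 / 10
T = 52 / 10
T = 26/5 s

26/5 s


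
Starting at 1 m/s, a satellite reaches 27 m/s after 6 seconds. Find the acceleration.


Given: initial velocity v0 = 1 m/s, final velocity v = 27 m/s, time t = 6 s
Using a = (v - v0) / t
a = (27 - 1) / 6
a = 26 / 6
a = 13/3 m/s^2

13/3 m/s^2


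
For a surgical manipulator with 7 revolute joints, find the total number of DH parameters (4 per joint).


Given: 7 joints, 4 DH parameters per joint (d, theta, a, alpha)
Total DH parameters = number_of_joints * 4
Total = 7 * 4
Total = 28

28


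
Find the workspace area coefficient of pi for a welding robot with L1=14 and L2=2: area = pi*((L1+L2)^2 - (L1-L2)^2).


Given: L1 = 14, L2 = 2
(L1+L2)^2 = (16)^2 = 256
(L1-L2)^2 = (12)^2 = 144
Difference = 256 - 144 = 112
This equals 4*L1*L2 = 4*14*2 = 112
Workspace area = 112*pi

112


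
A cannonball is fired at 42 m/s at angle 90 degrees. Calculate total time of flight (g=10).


Given: v0 = 42 m/s, theta = 90 deg, g = 10 m/s^2
sin(90) = 1
Using T = 2*v0*sin(theta) / g
T = 2*42*1 / 10
T = 84 / 10
T = 42/5 s

42/5 s


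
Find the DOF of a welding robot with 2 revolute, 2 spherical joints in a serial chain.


Given: serial robot with 2 revolute, 2 spherical joints
DOF contribution per joint type: revolute=1, prismatic=1, spherical=3, fixed=0
DOF = 2*1 + 2*3
DOF = 8

8


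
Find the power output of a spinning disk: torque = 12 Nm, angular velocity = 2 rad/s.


Given: tau = 12 Nm, omega = 2 rad/s
Using P = tau * omega
P = 12 * 2
P = 24 W

24 W


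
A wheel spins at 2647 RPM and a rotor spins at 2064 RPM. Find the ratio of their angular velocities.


Given: RPM_A = 2647, RPM_B = 2064
omega = 2*pi*RPM/60, so omega_A/omega_B = RPM_A / RPM_B
omega_A/omega_B = 2647 / 2064
omega_A/omega_B = 2647/2064

2647/2064


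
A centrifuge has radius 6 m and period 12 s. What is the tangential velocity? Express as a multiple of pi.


Given: radius r = 6 m, period T = 12 s
Using v = 2*pi*r / T
v = 2*pi*6 / 12
v = 12*pi / 12
v = 1*pi m/s

1*pi m/s


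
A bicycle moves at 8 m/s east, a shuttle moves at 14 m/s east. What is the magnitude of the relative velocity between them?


Given: v_A = 8 m/s east, v_B = 14 m/s east
Both move in the same direction; relative speed = |v_A - v_B|
|8 - 14| = |-6|
= 6 m/s

6 m/s


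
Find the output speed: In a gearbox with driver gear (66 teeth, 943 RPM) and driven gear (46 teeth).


Given: N1 = 66 teeth, w1 = 943 RPM, N2 = 46 teeth
Using N1*w1 = N2*w2
w2 = N1*w1 / N2
w2 = 66*943 / 46
w2 = 62238 / 46
w2 = 1353 RPM

1353 RPM


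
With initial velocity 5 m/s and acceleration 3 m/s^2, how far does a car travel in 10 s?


Given: v0 = 5 m/s, a = 3 m/s^2, t = 10 s
Using s = v0*t + (1/2)*a*t^2
s = 5*10 + (1/2)*3*10^2
s = 50 + (1/2)*300
s = 50 + 150
s = 200

200 m


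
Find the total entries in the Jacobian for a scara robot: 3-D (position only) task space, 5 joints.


Given: task space dimension = 3, joints = 5
Jacobian is a 3 x 5 matrix
Total entries = rows * columns
Total = 3 * 5
Total = 15

15


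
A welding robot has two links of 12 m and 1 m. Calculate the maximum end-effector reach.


Given: L1 = 12 m, L2 = 1 m
For a 2-link planar arm, max reach = L1 + L2 (fully extended)
Max reach = 12 + 1
Max reach = 13 m

13 m


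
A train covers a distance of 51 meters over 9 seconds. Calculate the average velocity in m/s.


Given: distance d = 51 m, time t = 9 s
Using v = d / t
v = 51 / 9
v = 17/3 m/s

17/3 m/s


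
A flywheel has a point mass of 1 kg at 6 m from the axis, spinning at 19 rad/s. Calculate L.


Given: m = 1 kg, r = 6 m, omega = 19 rad/s
For a point mass: I = m*r^2
I = 1*6^2 = 1*36 = 36
L = I*omega = 36*19
L = 684 kg*m^2/s

684 kg*m^2/s


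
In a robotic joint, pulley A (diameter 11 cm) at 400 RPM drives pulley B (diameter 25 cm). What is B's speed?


Given: D1 = 11 cm, w1 = 400 RPM, D2 = 25 cm
Using D1*w1 = D2*w2
w2 = D1*w1 / D2
w2 = 11*400 / 25
w2 = 4400 / 25
w2 = 176 RPM

176 RPM


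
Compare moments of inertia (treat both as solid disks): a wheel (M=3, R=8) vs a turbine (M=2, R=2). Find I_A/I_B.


Given: M1=3 kg, R1=8 m, M2=2 kg, R2=2 m
For a disk: I = (1/2)*M*R^2, so I_A/I_B = (M1*R1^2)/(M2*R2^2)
M1*R1^2 = 3*64 = 192
M2*R2^2 = 2*4 = 8
I_A/I_B = 192/8 = 24

24


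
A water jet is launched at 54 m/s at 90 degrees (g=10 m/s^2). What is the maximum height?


Given: v0 = 54 m/s, theta = 90 deg, g = 10 m/s^2
sin^2(90) = 1
Using H = v0^2 * sin^2(theta) / (2*g)
H = 54^2 * 1 / (2*10)
H = 2916 * 1 / 20
H = 2916 / 20
H = 729/5 m

729/5 m


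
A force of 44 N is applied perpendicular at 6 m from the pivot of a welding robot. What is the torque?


Given: F = 44 N, r = 6 m, angle = 90 deg (perpendicular)
Using tau = F * r * sin(90)
sin(90) = 1
tau = 44 * 6 * 1
tau = 264 Nm

264 Nm


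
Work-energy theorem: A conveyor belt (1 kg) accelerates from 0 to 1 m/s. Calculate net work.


Given: m = 1 kg, v0 = 0 m/s, v = 1 m/s
Using W = (1/2)*m*(v^2 - v0^2)
v^2 = 1^2 = 1
v0^2 = 0^2 = 0
v^2 - v0^2 = 1 - 0 = 1
W = (1/2)*1*1 = 1/2 J

1/2 J


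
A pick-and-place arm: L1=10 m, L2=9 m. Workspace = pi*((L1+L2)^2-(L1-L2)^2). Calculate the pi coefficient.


Given: L1 = 10, L2 = 9
(L1+L2)^2 = (19)^2 = 361
(L1-L2)^2 = (1)^2 = 1
Difference = 361 - 1 = 360
This equals 4*L1*L2 = 4*10*9 = 360
Workspace area = 360*pi

360


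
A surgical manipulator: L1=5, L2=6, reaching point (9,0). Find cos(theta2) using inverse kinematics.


Given: L1 = 5, L2 = 6, target (x, y) = (9, 0)
Using cos(theta2) = (x^2 + y^2 - L1^2 - L2^2) / (2*L1*L2)
x^2 + y^2 = 9^2 + 0 = 81
L1^2 + L2^2 = 25 + 36 = 61
Numerator = 81 - 61 = 20
Denominator = 2*5*6 = 60
cos(theta2) = 20/60 = 1/3

1/3


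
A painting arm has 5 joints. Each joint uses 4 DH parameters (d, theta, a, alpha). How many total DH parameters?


Given: 5 joints, 4 DH parameters per joint (d, theta, a, alpha)
Total DH parameters = number_of_joints * 4
Total = 5 * 4
Total = 20

20


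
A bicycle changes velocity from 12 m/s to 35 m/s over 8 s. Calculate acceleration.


Given: initial velocity v0 = 12 m/s, final velocity v = 35 m/s, time t = 8 s
Using a = (v - v0) / t
a = (35 - 12) / 8
a = 23 / 8
a = 23/8 m/s^2

23/8 m/s^2


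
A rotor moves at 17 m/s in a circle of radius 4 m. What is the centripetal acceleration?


Given: v = 17 m/s, r = 4 m
Using a_c = v^2 / r
a_c = 17^2 / 4
a_c = 289 / 4
a_c = 289/4 m/s^2

289/4 m/s^2


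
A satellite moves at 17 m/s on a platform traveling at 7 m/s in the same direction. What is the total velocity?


Given: object velocity = 17 m/s, platform velocity = 7 m/s (same direction)
Using classical velocity addition: v_total = v_object + v_platform
v_total = 17 + 7
v_total = 24 m/s

24 m/s


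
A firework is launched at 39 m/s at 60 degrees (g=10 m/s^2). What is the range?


Given: v0 = 39 m/s, theta = 60 deg, g = 10 m/s^2
sin(2*60) = sin(120) = sqrt(3)/2
Using R = v0^2 * sin(2*theta) / g
R = 39^2 * (sqrt(3)/2) / 10
R = 1521 * sqrt(3) / 20
R = 1521/20*sqrt(3) m

1521/20*sqrt(3) m


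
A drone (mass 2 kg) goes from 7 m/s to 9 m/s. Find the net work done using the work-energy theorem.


Given: m = 2 kg, v0 = 7 m/s, v = 9 m/s
Using W = (1/2)*m*(v^2 - v0^2)
v^2 = 9^2 = 81
v0^2 = 7^2 = 49
v^2 - v0^2 = 81 - 49 = 32
W = (1/2)*2*32 = 32 J

32 J


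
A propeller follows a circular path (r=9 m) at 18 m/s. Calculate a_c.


Given: v = 18 m/s, r = 9 m
Using a_c = v^2 / r
a_c = 18^2 / 9
a_c = 324 / 9
a_c = 36 m/s^2

36 m/s^2


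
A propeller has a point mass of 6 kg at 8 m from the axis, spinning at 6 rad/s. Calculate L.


Given: m = 6 kg, r = 8 m, omega = 6 rad/s
For a point mass: I = m*r^2
I = 6*8^2 = 6*64 = 384
L = I*omega = 384*6
L = 2304 kg*m^2/s

2304 kg*m^2/s


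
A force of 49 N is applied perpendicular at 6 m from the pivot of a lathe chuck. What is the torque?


Given: F = 49 N, r = 6 m, angle = 90 deg (perpendicular)
Using tau = F * r * sin(90)
sin(90) = 1
tau = 49 * 6 * 1
tau = 294 Nm

294 Nm


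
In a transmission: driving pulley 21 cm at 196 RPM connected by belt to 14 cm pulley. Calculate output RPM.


Given: D1 = 21 cm, w1 = 196 RPM, D2 = 14 cm
Using D1*w1 = D2*w2
w2 = D1*w1 / D2
w2 = 21*196 / 14
w2 = 4116 / 14
w2 = 294 RPM

294 RPM


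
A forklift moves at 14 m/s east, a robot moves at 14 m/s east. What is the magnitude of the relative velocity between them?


Given: v_A = 14 m/s east, v_B = 14 m/s east
Both move in the same direction; relative speed = |v_A - v_B|
|14 - 14| = |0|
= 0 m/s

0 m/s


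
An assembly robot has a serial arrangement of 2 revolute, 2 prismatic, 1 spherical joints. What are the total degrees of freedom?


Given: serial robot with 2 revolute, 2 prismatic, 1 spherical joints
DOF contribution per joint type: revolute=1, prismatic=1, spherical=3, fixed=0
DOF = 2*1 + 2*1 + 1*3
DOF = 7

7


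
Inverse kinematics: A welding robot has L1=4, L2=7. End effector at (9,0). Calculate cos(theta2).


Given: L1 = 4, L2 = 7, target (x, y) = (9, 0)
Using cos(theta2) = (x^2 + y^2 - L1^2 - L2^2) / (2*L1*L2)
x^2 + y^2 = 9^2 + 0 = 81
L1^2 + L2^2 = 16 + 49 = 65
Numerator = 81 - 65 = 16
Denominator = 2*4*7 = 56
cos(theta2) = 16/56 = 2/7

2/7


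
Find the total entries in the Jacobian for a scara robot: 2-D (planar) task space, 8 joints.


Given: task space dimension = 2, joints = 8
Jacobian is a 2 x 8 matrix
Total entries = rows * columns
Total = 2 * 8
Total = 16

16


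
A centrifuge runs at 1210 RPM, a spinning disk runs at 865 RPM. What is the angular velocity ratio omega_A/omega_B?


Given: RPM_A = 1210, RPM_B = 865
omega = 2*pi*RPM/60, so omega_A/omega_B = RPM_A / RPM_B
omega_A/omega_B = 1210 / 865
omega_A/omega_B = 242/173

242/173


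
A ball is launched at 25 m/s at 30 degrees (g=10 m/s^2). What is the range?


Given: v0 = 25 m/s, theta = 30 deg, g = 10 m/s^2
sin(2*30) = sin(60) = sqrt(3)/2
Using R = v0^2 * sin(2*theta) / g
R = 25^2 * (sqrt(3)/2) / 10
R = 625 * sqrt(3) / 20
R = 125/4*sqrt(3) m

125/4*sqrt(3) m


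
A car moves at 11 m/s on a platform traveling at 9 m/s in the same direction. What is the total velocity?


Given: object velocity = 11 m/s, platform velocity = 9 m/s (same direction)
Using classical velocity addition: v_total = v_object + v_platform
v_total = 11 + 9
v_total = 20 m/s

20 m/s


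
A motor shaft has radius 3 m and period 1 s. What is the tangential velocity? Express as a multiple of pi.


Given: radius r = 3 m, period T = 1 s
Using v = 2*pi*r / T
v = 2*pi*3 / 1
v = 6*pi / 1
v = 6*pi m/s

6*pi m/s


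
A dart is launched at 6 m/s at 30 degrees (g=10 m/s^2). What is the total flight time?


Given: v0 = 6 m/s, theta = 30 deg, g = 10 m/s^2
sin(30) = 1/2
Using T = 2*v0*sin(theta) / g
T = 2*6*1/2 / 10
T = 6 / 10
T = 3/5 s

3/5 s


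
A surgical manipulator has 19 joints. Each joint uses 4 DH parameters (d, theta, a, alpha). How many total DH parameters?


Given: 19 joints, 4 DH parameters per joint (d, theta, a, alpha)
Total DH parameters = number_of_joints * 4
Total = 19 * 4
Total = 76

76


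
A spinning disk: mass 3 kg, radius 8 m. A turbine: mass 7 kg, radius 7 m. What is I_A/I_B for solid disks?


Given: M1=3 kg, R1=8 m, M2=7 kg, R2=7 m
For a disk: I = (1/2)*M*R^2, so I_A/I_B = (M1*R1^2)/(M2*R2^2)
M1*R1^2 = 3*64 = 192
M2*R2^2 = 7*49 = 343
I_A/I_B = 192/343 = 192/343

192/343


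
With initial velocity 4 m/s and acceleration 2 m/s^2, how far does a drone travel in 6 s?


Given: v0 = 4 m/s, a = 2 m/s^2, t = 6 s
Using s = v0*t + (1/2)*a*t^2
s = 4*6 + (1/2)*2*6^2
s = 24 + (1/2)*72
s = 24 + 36
s = 60

60 m


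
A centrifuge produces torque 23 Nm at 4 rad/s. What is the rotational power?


Given: tau = 23 Nm, omega = 4 rad/s
Using P = tau * omega
P = 23 * 4
P = 92 W

92 W


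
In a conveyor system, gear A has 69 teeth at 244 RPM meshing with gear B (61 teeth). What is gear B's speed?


Given: N1 = 69 teeth, w1 = 244 RPM, N2 = 61 teeth
Using N1*w1 = N2*w2
w2 = N1*w1 / N2
w2 = 69*244 / 61
w2 = 16836 / 61
w2 = 276 RPM

276 RPM


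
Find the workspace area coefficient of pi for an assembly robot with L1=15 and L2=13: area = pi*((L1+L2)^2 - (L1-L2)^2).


Given: L1 = 15, L2 = 13
(L1+L2)^2 = (28)^2 = 784
(L1-L2)^2 = (2)^2 = 4
Difference = 784 - 4 = 780
This equals 4*L1*L2 = 4*15*13 = 780
Workspace area = 780*pi

780


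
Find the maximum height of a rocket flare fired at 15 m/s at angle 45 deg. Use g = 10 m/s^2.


Given: v0 = 15 m/s, theta = 45 deg, g = 10 m/s^2
sin^2(45) = 1/2
Using H = v0^2 * sin^2(theta) / (2*g)
H = 15^2 * 1/2 / (2*10)
H = 225 * 1/2 / 20
H = 225/2 / 20
H = 45/8 m

45/8 m


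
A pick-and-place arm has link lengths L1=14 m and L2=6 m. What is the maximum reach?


Given: L1 = 14 m, L2 = 6 m
For a 2-link planar arm, max reach = L1 + L2 (fully extended)
Max reach = 14 + 6
Max reach = 20 m

20 m


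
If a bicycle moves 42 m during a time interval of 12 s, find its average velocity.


Given: distance d = 42 m, time t = 12 s
Using v = d / t
v = 42 / 12
v = 7/2 m/s

7/2 m/s


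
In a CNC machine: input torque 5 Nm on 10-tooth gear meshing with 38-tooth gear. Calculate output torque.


Given: N1 = 10, N2 = 38, T1 = 5 Nm
Using T2/T1 = N2/N1
T2 = T1 * N2 / N1
T2 = 5 * 38 / 10
T2 = 190 / 10
T2 = 19 Nm

19 Nm


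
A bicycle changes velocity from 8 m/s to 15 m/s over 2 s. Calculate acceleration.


Given: initial velocity v0 = 8 m/s, final velocity v = 15 m/s, time t = 2 s
Using a = (v - v0) / t
a = (15 - 8) / 2
a = 7 / 2
a = 7/2 m/s^2

7/2 m/s^2


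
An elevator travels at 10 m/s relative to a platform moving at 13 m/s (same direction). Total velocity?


Given: object velocity = 10 m/s, platform velocity = 13 m/s (same direction)
Using classical velocity addition: v_total = v_object + v_platform
v_total = 10 + 13
v_total = 23 m/s

23 m/s


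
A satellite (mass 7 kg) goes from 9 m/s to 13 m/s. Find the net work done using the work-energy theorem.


Given: m = 7 kg, v0 = 9 m/s, v = 13 m/s
Using W = (1/2)*m*(v^2 - v0^2)
v^2 = 13^2 = 169
v0^2 = 9^2 = 81
v^2 - v0^2 = 169 - 81 = 88
W = (1/2)*7*88 = 308 J

308 J


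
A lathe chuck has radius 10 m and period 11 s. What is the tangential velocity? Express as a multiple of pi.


Given: radius r = 10 m, period T = 11 s
Using v = 2*pi*r / T
v = 2*pi*10 / 11
v = 20*pi / 11
v = 20/11*pi m/s

20/11*pi m/s


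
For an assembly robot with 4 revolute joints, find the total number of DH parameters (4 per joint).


Given: 4 joints, 4 DH parameters per joint (d, theta, a, alpha)
Total DH parameters = number_of_joints * 4
Total = 4 * 4
Total = 16

16


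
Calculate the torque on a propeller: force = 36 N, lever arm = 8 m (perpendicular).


Given: F = 36 N, r = 8 m, angle = 90 deg (perpendicular)
Using tau = F * r * sin(90)
sin(90) = 1
tau = 36 * 8 * 1
tau = 288 Nm

288 Nm


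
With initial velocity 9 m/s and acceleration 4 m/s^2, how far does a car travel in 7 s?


Given: v0 = 9 m/s, a = 4 m/s^2, t = 7 s
Using s = v0*t + (1/2)*a*t^2
s = 9*7 + (1/2)*4*7^2
s = 63 + (1/2)*196
s = 63 + 98
s = 161

161 m


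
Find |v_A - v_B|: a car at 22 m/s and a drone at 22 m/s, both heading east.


Given: v_A = 22 m/s east, v_B = 22 m/s east
Both move in the same direction; relative speed = |v_A - v_B|
|22 - 22| = |0|
= 0 m/s

0 m/s


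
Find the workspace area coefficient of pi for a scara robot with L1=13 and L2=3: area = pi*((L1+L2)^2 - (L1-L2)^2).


Given: L1 = 13, L2 = 3
(L1+L2)^2 = (16)^2 = 256
(L1-L2)^2 = (10)^2 = 100
Difference = 256 - 100 = 156
This equals 4*L1*L2 = 4*13*3 = 156
Workspace area = 156*pi

156


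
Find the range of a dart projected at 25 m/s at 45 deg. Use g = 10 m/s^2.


Given: v0 = 25 m/s, theta = 45 deg, g = 10 m/s^2
sin(2*45) = sin(90) = 1
Using R = v0^2 * sin(2*theta) / g
R = 25^2 * 1 / 10
R = 625 / 10
R = 125/2 m

125/2 m


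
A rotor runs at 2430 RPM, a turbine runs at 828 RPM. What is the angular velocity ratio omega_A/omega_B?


Given: RPM_A = 2430, RPM_B = 828
omega = 2*pi*RPM/60, so omega_A/omega_B = RPM_A / RPM_B
omega_A/omega_B = 2430 / 828
omega_A/omega_B = 135/46

135/46


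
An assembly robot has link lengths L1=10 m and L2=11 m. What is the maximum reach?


Given: L1 = 10 m, L2 = 11 m
For a 2-link planar arm, max reach = L1 + L2 (fully extended)
Max reach = 10 + 11
Max reach = 21 m

21 m


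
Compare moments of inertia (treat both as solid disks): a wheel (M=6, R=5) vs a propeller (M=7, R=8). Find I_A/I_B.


Given: M1=6 kg, R1=5 m, M2=7 kg, R2=8 m
For a disk: I = (1/2)*M*R^2, so I_A/I_B = (M1*R1^2)/(M2*R2^2)
M1*R1^2 = 6*25 = 150
M2*R2^2 = 7*64 = 448
I_A/I_B = 150/448 = 75/224

75/224


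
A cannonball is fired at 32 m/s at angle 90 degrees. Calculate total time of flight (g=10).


Given: v0 = 32 m/s, theta = 90 deg, g = 10 m/s^2
sin(90) = 1
Using T = 2*v0*sin(theta) / g
T = 2*32*1 / 10
T = 64 / 10
T = 32/5 s

32/5 s


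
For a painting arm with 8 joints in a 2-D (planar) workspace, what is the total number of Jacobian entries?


Given: task space dimension = 2, joints = 8
Jacobian is a 2 x 8 matrix
Total entries = rows * columns
Total = 2 * 8
Total = 16

16


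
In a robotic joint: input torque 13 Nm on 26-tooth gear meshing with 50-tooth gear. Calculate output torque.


Given: N1 = 26, N2 = 50, T1 = 13 Nm
Using T2/T1 = N2/N1
T2 = T1 * N2 / N1
T2 = 13 * 50 / 26
T2 = 650 / 26
T2 = 25 Nm

25 Nm


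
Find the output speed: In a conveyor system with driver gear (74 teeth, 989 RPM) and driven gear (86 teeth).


Given: N1 = 74 teeth, w1 = 989 RPM, N2 = 86 teeth
Using N1*w1 = N2*w2
w2 = N1*w1 / N2
w2 = 74*989 / 86
w2 = 73186 / 86
w2 = 851 RPM

851 RPM


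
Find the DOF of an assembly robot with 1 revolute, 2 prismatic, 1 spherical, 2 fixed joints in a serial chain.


Given: serial robot with 1 revolute, 2 prismatic, 1 spherical, 2 fixed joints
DOF contribution per joint type: revolute=1, prismatic=1, spherical=3, fixed=0
DOF = 1*1 + 2*1 + 1*3 + 2*0
DOF = 6

6


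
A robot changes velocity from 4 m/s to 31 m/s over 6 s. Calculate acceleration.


Given: initial velocity v0 = 4 m/s, final velocity v = 31 m/s, time t = 6 s
Using a = (v - v0) / t
a = (31 - 4) / 6
a = 27 / 6
a = 9/2 m/s^2

9/2 m/s^2


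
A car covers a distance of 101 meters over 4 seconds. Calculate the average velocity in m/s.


Given: distance d = 101 m, time t = 4 s
Using v = d / t
v = 101 / 4
v = 101/4 m/s

101/4 m/s


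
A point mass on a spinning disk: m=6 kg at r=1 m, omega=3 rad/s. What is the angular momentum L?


Given: m = 6 kg, r = 1 m, omega = 3 rad/s
For a point mass: I = m*r^2
I = 6*1^2 = 6*1 = 6
L = I*omega = 6*3
L = 18 kg*m^2/s

18 kg*m^2/s


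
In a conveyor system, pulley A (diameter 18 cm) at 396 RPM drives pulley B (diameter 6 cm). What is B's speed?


Given: D1 = 18 cm, w1 = 396 RPM, D2 = 6 cm
Using D1*w1 = D2*w2
w2 = D1*w1 / D2
w2 = 18*396 / 6
w2 = 7128 / 6
w2 = 1188 RPM

1188 RPM


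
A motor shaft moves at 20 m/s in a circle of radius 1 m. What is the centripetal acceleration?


Given: v = 20 m/s, r = 1 m
Using a_c = v^2 / r
a_c = 20^2 / 1
a_c = 400 / 1
a_c = 400 m/s^2

400 m/s^2


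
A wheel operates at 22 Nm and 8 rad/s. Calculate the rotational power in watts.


Given: tau = 22 Nm, omega = 8 rad/s
Using P = tau * omega
P = 22 * 8
P = 176 W

176 W


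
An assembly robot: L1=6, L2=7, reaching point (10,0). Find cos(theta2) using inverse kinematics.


Given: L1 = 6, L2 = 7, target (x, y) = (10, 0)
Using cos(theta2) = (x^2 + y^2 - L1^2 - L2^2) / (2*L1*L2)
x^2 + y^2 = 10^2 + 0 = 100
L1^2 + L2^2 = 36 + 49 = 85
Numerator = 100 - 85 = 15
Denominator = 2*6*7 = 84
cos(theta2) = 15/84 = 5/28

5/28


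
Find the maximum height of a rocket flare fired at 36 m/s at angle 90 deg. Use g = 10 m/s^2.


Given: v0 = 36 m/s, theta = 90 deg, g = 10 m/s^2
sin^2(90) = 1
Using H = v0^2 * sin^2(theta) / (2*g)
H = 36^2 * 1 / (2*10)
H = 1296 * 1 / 20
H = 1296 / 20
H = 324/5 m

324/5 m


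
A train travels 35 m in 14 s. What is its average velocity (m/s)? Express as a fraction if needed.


Given: distance d = 35 m, time t = 14 s
Using v = d / t
v = 35 / 14
v = 5/2 m/s

5/2 m/s


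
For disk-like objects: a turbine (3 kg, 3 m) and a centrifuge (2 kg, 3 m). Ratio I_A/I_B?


Given: M1=3 kg, R1=3 m, M2=2 kg, R2=3 m
For a disk: I = (1/2)*M*R^2, so I_A/I_B = (M1*R1^2)/(M2*R2^2)
M1*R1^2 = 3*9 = 27
M2*R2^2 = 2*9 = 18
I_A/I_B = 27/18 = 3/2

3/2


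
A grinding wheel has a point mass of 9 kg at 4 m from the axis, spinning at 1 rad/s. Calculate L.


Given: m = 9 kg, r = 4 m, omega = 1 rad/s
For a point mass: I = m*r^2
I = 9*4^2 = 9*16 = 144
L = I*omega = 144*1
L = 144 kg*m^2/s

144 kg*m^2/s


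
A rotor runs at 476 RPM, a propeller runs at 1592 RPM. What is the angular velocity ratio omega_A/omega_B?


Given: RPM_A = 476, RPM_B = 1592
omega = 2*pi*RPM/60, so omega_A/omega_B = RPM_A / RPM_B
omega_A/omega_B = 476 / 1592
omega_A/omega_B = 119/398

119/398


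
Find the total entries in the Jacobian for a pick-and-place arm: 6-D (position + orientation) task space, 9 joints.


Given: task space dimension = 6, joints = 9
Jacobian is a 6 x 9 matrix
Total entries = rows * columns
Total = 6 * 9
Total = 54

54


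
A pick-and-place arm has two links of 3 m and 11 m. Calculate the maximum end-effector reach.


Given: L1 = 3 m, L2 = 11 m
For a 2-link planar arm, max reach = L1 + L2 (fully extended)
Max reach = 3 + 11
Max reach = 14 m

14 m


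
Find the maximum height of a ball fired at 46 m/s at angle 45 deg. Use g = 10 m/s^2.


Given: v0 = 46 m/s, theta = 45 deg, g = 10 m/s^2
sin^2(45) = 1/2
Using H = v0^2 * sin^2(theta) / (2*g)
H = 46^2 * 1/2 / (2*10)
H = 2116 * 1/2 / 20
H = 1058 / 20
H = 529/10 m

529/10 m


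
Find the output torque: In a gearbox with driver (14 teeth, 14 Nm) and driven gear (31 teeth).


Given: N1 = 14, N2 = 31, T1 = 14 Nm
Using T2/T1 = N2/N1
T2 = T1 * N2 / N1
T2 = 14 * 31 / 14
T2 = 434 / 14
T2 = 31 Nm

31 Nm


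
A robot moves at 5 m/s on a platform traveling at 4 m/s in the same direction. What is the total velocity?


Given: object velocity = 5 m/s, platform velocity = 4 m/s (same direction)
Using classical velocity addition: v_total = v_object + v_platform
v_total = 5 + 4
v_total = 9 m/s

9 m/s


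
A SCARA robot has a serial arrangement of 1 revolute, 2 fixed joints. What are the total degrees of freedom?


Given: serial robot with 1 revolute, 2 fixed joints
DOF contribution per joint type: revolute=1, prismatic=1, spherical=3, fixed=0
DOF = 1*1 + 2*0
DOF = 1

1


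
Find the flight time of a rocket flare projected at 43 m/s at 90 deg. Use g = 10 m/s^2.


Given: v0 = 43 m/s, theta = 90 deg, g = 10 m/s^2
sin(90) = 1
Using T = 2*v0*sin(theta) / g
T = 2*43*1 / 10
T = 86 / 10
T = 43/5 s

43/5 s


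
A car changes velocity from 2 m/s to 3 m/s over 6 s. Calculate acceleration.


Given: initial velocity v0 = 2 m/s, final velocity v = 3 m/s, time t = 6 s
Using a = (v - v0) / t
a = (3 - 2) / 6
a = 1 / 6
a = 1/6 m/s^2

1/6 m/s^2


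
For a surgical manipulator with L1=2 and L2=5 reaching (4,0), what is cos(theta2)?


Given: L1 = 2, L2 = 5, target (x, y) = (4, 0)
Using cos(theta2) = (x^2 + y^2 - L1^2 - L2^2) / (2*L1*L2)
x^2 + y^2 = 4^2 + 0 = 16
L1^2 + L2^2 = 4 + 25 = 29
Numerator = 16 - 29 = -13
Denominator = 2*2*5 = 20
cos(theta2) = -13/20 = -13/20

-13/20


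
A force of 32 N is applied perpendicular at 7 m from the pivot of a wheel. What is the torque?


Given: F = 32 N, r = 7 m, angle = 90 deg (perpendicular)
Using tau = F * r * sin(90)
sin(90) = 1
tau = 32 * 7 * 1
tau = 224 Nm

224 Nm


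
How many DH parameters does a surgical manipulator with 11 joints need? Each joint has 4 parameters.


Given: 11 joints, 4 DH parameters per joint (d, theta, a, alpha)
Total DH parameters = number_of_joints * 4
Total = 11 * 4
Total = 44

44


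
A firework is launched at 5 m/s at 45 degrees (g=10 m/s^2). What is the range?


Given: v0 = 5 m/s, theta = 45 deg, g = 10 m/s^2
sin(2*45) = sin(90) = 1
Using R = v0^2 * sin(2*theta) / g
R = 5^2 * 1 / 10
R = 25 / 10
R = 5/2 m

5/2 m


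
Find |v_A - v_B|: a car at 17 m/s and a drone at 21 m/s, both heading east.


Given: v_A = 17 m/s east, v_B = 21 m/s east
Both move in the same direction; relative speed = |v_A - v_B|
|17 - 21| = |-4|
= 4 m/s

4 m/s


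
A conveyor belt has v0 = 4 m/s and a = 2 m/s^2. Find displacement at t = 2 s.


Given: v0 = 4 m/s, a = 2 m/s^2, t = 2 s
Using s = v0*t + (1/2)*a*t^2
s = 4*2 + (1/2)*2*2^2
s = 8 + (1/2)*8
s = 8 + 4
s = 12

12 m


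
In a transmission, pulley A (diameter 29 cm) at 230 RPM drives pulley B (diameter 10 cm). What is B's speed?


Given: D1 = 29 cm, w1 = 230 RPM, D2 = 10 cm
Using D1*w1 = D2*w2
w2 = D1*w1 / D2
w2 = 29*230 / 10
w2 = 6670 / 10
w2 = 667 RPM

667 RPM


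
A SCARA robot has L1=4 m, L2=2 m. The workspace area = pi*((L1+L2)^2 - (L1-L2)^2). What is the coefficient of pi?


Given: L1 = 4, L2 = 2
(L1+L2)^2 = (6)^2 = 36
(L1-L2)^2 = (2)^2 = 4
Difference = 36 - 4 = 32
This equals 4*L1*L2 = 4*4*2 = 32
Workspace area = 32*pi

32


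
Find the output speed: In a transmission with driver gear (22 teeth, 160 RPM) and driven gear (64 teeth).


Given: N1 = 22 teeth, w1 = 160 RPM, N2 = 64 teeth
Using N1*w1 = N2*w2
w2 = N1*w1 / N2
w2 = 22*160 / 64
w2 = 3520 / 64
w2 = 55 RPM

55 RPM


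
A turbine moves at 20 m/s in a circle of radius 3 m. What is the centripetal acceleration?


Given: v = 20 m/s, r = 3 m
Using a_c = v^2 / r
a_c = 20^2 / 3
a_c = 400 / 3
a_c = 400/3 m/s^2

400/3 m/s^2


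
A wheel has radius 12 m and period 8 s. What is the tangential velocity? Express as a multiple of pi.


Given: radius r = 12 m, period T = 8 s
Using v = 2*pi*r / T
v = 2*pi*12 / 8
v = 24*pi / 8
v = 3*pi m/s

3*pi m/s


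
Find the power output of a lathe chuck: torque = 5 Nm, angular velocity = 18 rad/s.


Given: tau = 5 Nm, omega = 18 rad/s
Using P = tau * omega
P = 5 * 18
P = 90 W

90 W


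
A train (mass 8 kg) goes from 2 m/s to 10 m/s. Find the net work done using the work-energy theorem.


Given: m = 8 kg, v0 = 2 m/s, v = 10 m/s
Using W = (1/2)*m*(v^2 - v0^2)
v^2 = 10^2 = 100
v0^2 = 2^2 = 4
v^2 - v0^2 = 100 - 4 = 96
W = (1/2)*8*96 = 384 J

384 J


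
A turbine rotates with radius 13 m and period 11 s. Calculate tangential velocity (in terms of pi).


Given: radius r = 13 m, period T = 11 s
Using v = 2*pi*r / T
v = 2*pi*13 / 11
v = 26*pi / 11
v = 26/11*pi m/s

26/11*pi m/s


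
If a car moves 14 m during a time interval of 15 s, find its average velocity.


Given: distance d = 14 m, time t = 15 s
Using v = d / t
v = 14 / 15
v = 14/15 m/s

14/15 m/s


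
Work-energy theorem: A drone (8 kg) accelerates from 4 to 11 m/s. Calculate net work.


Given: m = 8 kg, v0 = 4 m/s, v = 11 m/s
Using W = (1/2)*m*(v^2 - v0^2)
v^2 = 11^2 = 121
v0^2 = 4^2 = 16
v^2 - v0^2 = 121 - 16 = 105
W = (1/2)*8*105 = 420 J

420 J


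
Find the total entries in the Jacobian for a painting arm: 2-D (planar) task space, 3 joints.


Given: task space dimension = 2, joints = 3
Jacobian is a 2 x 3 matrix
Total entries = rows * columns
Total = 2 * 3
Total = 6

6


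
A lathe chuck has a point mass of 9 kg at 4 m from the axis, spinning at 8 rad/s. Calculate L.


Given: m = 9 kg, r = 4 m, omega = 8 rad/s
For a point mass: I = m*r^2
I = 9*4^2 = 9*16 = 144
L = I*omega = 144*8
L = 1152 kg*m^2/s

1152 kg*m^2/s


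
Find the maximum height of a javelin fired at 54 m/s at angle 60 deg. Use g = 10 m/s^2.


Given: v0 = 54 m/s, theta = 60 deg, g = 10 m/s^2
sin^2(60) = 3/4
Using H = v0^2 * sin^2(theta) / (2*g)
H = 54^2 * 3/4 / (2*10)
H = 2916 * 3/4 / 20
H = 2187 / 20
H = 2187/20 m

2187/20 m


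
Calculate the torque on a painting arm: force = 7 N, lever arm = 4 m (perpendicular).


Given: F = 7 N, r = 4 m, angle = 90 deg (perpendicular)
Using tau = F * r * sin(90)
sin(90) = 1
tau = 7 * 4 * 1
tau = 28 Nm

28 Nm


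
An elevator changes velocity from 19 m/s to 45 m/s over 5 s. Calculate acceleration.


Given: initial velocity v0 = 19 m/s, final velocity v = 45 m/s, time t = 5 s
Using a = (v - v0) / t
a = (45 - 19) / 5
a = 26 / 5
a = 26/5 m/s^2

26/5 m/s^2


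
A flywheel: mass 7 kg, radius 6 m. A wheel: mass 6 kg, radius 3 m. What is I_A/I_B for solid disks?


Given: M1=7 kg, R1=6 m, M2=6 kg, R2=3 m
For a disk: I = (1/2)*M*R^2, so I_A/I_B = (M1*R1^2)/(M2*R2^2)
M1*R1^2 = 7*36 = 252
M2*R2^2 = 6*9 = 54
I_A/I_B = 252/54 = 14/3

14/3


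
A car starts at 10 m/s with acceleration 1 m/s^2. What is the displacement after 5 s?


Given: v0 = 10 m/s, a = 1 m/s^2, t = 5 s
Using s = v0*t + (1/2)*a*t^2
s = 10*5 + (1/2)*1*5^2
s = 50 + (1/2)*25
s = 50 + 25/2
s = 125/2

125/2 m


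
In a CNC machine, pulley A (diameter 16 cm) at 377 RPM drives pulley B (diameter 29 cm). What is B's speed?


Given: D1 = 16 cm, w1 = 377 RPM, D2 = 29 cm
Using D1*w1 = D2*w2
w2 = D1*w1 / D2
w2 = 16*377 / 29
w2 = 6032 / 29
w2 = 208 RPM

208 RPM


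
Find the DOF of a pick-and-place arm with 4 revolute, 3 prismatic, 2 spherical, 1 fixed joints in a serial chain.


Given: serial robot with 4 revolute, 3 prismatic, 2 spherical, 1 fixed joints
DOF contribution per joint type: revolute=1, prismatic=1, spherical=3, fixed=0
DOF = 4*1 + 3*1 + 2*3 + 1*0
DOF = 13

13


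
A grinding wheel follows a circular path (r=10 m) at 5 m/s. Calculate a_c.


Given: v = 5 m/s, r = 10 m
Using a_c = v^2 / r
a_c = 5^2 / 10
a_c = 25 / 10
a_c = 5/2 m/s^2

5/2 m/s^2


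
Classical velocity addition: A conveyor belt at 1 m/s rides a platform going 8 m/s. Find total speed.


Given: object velocity = 1 m/s, platform velocity = 8 m/s (same direction)
Using classical velocity addition: v_total = v_object + v_platform
v_total = 1 + 8
v_total = 9 m/s

9 m/s


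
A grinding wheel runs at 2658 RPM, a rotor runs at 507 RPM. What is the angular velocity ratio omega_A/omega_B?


Given: RPM_A = 2658, RPM_B = 507
omega = 2*pi*RPM/60, so omega_A/omega_B = RPM_A / RPM_B
omega_A/omega_B = 2658 / 507
omega_A/omega_B = 886/169

886/169


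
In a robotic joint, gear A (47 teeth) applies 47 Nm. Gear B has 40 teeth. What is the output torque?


Given: N1 = 47, N2 = 40, T1 = 47 Nm
Using T2/T1 = N2/N1
T2 = T1 * N2 / N1
T2 = 47 * 40 / 47
T2 = 1880 / 47
T2 = 40 Nm

40 Nm


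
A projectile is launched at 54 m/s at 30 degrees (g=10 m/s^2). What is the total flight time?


Given: v0 = 54 m/s, theta = 30 deg, g = 10 m/s^2
sin(30) = 1/2
Using T = 2*v0*sin(theta) / g
T = 2*54*1/2 / 10
T = 54 / 10
T = 27/5 s

27/5 s


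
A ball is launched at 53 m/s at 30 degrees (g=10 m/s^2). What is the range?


Given: v0 = 53 m/s, theta = 30 deg, g = 10 m/s^2
sin(2*30) = sin(60) = sqrt(3)/2
Using R = v0^2 * sin(2*theta) / g
R = 53^2 * (sqrt(3)/2) / 10
R = 2809 * sqrt(3) / 20
R = 2809/20*sqrt(3) m

2809/20*sqrt(3) m


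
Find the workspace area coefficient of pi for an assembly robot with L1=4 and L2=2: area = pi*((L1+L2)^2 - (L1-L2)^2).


Given: L1 = 4, L2 = 2
(L1+L2)^2 = (6)^2 = 36
(L1-L2)^2 = (2)^2 = 4
Difference = 36 - 4 = 32
This equals 4*L1*L2 = 4*4*2 = 32
Workspace area = 32*pi

32


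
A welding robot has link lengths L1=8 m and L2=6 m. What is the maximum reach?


Given: L1 = 8 m, L2 = 6 m
For a 2-link planar arm, max reach = L1 + L2 (fully extended)
Max reach = 8 + 6
Max reach = 14 m

14 m


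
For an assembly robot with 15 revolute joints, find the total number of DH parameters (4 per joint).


Given: 15 joints, 4 DH parameters per joint (d, theta, a, alpha)
Total DH parameters = number_of_joints * 4
Total = 15 * 4
Total = 60

60


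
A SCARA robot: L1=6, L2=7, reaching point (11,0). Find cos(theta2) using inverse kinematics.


Given: L1 = 6, L2 = 7, target (x, y) = (11, 0)
Using cos(theta2) = (x^2 + y^2 - L1^2 - L2^2) / (2*L1*L2)
x^2 + y^2 = 11^2 + 0 = 121
L1^2 + L2^2 = 36 + 49 = 85
Numerator = 121 - 85 = 36
Denominator = 2*6*7 = 84
cos(theta2) = 36/84 = 3/7

3/7
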